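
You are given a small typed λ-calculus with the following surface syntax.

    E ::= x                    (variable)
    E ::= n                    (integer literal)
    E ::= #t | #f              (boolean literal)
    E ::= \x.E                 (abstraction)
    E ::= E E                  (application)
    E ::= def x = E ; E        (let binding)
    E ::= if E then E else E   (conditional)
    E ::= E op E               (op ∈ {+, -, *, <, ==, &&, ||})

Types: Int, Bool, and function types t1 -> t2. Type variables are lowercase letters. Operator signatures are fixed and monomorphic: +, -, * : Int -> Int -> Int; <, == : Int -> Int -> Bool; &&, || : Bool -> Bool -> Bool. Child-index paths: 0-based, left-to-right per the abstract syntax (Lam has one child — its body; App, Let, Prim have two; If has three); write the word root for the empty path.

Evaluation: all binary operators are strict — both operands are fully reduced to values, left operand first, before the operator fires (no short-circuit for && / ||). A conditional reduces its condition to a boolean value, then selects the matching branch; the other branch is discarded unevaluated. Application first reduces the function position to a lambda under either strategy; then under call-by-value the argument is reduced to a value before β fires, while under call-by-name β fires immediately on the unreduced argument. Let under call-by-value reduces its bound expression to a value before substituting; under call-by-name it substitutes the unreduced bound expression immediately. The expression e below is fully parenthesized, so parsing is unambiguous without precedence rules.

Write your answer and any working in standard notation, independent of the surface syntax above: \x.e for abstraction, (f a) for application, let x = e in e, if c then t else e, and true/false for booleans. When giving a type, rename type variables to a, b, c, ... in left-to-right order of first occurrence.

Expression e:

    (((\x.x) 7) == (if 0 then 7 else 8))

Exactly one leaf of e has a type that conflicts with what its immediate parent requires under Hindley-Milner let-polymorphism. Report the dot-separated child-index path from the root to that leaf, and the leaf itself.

Derivation:
x : a
\x._ : a -> a
  unify a -> a ~ Int -> b
  unify a ~ Int
  unify Int ~ b
_ _ : Int
  unify Int ~ Int
  unify Int ~ Bool
  FAIL: mismatch Int ~ Bool

Answer: 1.0 : 0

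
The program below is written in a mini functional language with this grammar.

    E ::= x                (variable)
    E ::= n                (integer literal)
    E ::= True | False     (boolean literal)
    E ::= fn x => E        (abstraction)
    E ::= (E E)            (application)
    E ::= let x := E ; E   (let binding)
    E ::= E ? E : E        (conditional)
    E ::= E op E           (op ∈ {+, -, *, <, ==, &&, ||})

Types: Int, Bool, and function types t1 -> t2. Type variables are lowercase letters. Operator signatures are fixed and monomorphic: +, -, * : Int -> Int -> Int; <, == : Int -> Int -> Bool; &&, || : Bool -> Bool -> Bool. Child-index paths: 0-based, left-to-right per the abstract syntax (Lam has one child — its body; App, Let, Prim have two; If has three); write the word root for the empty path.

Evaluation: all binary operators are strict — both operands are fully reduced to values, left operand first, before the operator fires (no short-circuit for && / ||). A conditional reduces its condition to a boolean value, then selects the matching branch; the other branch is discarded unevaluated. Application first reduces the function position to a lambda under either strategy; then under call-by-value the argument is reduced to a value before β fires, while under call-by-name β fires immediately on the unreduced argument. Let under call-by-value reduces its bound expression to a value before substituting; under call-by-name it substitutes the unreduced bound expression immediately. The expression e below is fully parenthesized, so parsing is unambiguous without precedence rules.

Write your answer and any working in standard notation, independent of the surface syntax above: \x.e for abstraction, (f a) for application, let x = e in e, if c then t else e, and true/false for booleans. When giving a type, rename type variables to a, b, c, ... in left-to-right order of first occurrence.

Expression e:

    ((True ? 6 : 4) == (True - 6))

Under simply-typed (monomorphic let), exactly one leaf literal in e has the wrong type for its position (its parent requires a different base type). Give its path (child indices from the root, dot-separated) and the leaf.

Answer: 1.0 : true

Working:
  unify Bool ~ Bool
  unify Int ~ Int
  unify Int ~ Int
  unify Bool ~ Int
  FAIL: mismatch Bool ~ Int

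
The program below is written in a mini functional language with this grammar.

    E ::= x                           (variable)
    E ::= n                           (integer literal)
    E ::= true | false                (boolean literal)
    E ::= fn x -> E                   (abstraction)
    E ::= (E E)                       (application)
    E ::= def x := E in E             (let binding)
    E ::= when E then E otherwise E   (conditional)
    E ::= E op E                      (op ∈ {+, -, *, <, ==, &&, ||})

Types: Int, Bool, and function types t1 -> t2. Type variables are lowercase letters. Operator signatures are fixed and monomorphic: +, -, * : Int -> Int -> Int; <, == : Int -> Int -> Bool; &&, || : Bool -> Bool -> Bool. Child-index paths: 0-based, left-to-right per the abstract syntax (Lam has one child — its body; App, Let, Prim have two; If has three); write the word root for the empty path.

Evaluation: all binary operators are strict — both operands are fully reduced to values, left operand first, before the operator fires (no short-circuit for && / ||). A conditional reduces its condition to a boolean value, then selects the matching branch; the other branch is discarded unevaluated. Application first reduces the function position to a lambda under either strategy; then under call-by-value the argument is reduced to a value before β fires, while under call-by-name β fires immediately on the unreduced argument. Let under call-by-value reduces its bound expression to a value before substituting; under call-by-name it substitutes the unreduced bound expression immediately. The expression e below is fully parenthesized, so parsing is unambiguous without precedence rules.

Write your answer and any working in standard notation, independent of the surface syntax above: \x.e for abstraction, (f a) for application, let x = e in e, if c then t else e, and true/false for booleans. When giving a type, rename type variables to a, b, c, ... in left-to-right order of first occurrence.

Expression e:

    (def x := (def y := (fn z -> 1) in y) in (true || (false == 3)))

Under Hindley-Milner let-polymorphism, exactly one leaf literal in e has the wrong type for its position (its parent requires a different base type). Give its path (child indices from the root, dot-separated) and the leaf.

Trace:
\z._ : a -> Int
let y : forall. a -> Int
y : b -> Int
let x : forall. b -> Int
  unify Bool ~ Bool
  unify Bool ~ Int
  FAIL: mismatch Bool ~ Int

Answer: 1.1.0 : false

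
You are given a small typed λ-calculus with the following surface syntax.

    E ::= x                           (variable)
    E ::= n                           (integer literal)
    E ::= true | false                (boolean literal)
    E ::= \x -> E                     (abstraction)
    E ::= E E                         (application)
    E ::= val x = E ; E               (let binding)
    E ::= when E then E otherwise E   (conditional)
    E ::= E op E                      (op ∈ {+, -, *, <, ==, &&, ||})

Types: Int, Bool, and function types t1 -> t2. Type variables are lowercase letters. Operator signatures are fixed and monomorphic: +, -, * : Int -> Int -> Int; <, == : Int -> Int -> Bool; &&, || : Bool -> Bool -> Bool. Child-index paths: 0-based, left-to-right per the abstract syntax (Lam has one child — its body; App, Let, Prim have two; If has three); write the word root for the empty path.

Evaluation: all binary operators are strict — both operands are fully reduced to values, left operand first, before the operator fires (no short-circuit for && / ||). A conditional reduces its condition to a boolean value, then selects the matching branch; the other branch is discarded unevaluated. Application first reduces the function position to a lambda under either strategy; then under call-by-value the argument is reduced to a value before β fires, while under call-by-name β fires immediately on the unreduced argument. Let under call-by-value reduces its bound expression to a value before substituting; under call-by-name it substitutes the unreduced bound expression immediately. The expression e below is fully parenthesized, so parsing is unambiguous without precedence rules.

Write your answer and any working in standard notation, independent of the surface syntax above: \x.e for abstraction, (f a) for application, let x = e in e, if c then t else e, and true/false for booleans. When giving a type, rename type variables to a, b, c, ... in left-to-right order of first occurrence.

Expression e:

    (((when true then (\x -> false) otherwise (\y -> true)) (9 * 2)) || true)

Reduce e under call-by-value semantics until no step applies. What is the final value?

Answer: true

Derivation:
step 0: (((if true then (\x.false) else (\y.true)) (9 * 2)) || true)
step 1: [if@0.0] (((\x.false) (9 * 2)) || true)
step 2: [delta@0.1] (((\x.false) 18) || true)
step 3: [beta@0] (false || true)
step 4: [delta@root] true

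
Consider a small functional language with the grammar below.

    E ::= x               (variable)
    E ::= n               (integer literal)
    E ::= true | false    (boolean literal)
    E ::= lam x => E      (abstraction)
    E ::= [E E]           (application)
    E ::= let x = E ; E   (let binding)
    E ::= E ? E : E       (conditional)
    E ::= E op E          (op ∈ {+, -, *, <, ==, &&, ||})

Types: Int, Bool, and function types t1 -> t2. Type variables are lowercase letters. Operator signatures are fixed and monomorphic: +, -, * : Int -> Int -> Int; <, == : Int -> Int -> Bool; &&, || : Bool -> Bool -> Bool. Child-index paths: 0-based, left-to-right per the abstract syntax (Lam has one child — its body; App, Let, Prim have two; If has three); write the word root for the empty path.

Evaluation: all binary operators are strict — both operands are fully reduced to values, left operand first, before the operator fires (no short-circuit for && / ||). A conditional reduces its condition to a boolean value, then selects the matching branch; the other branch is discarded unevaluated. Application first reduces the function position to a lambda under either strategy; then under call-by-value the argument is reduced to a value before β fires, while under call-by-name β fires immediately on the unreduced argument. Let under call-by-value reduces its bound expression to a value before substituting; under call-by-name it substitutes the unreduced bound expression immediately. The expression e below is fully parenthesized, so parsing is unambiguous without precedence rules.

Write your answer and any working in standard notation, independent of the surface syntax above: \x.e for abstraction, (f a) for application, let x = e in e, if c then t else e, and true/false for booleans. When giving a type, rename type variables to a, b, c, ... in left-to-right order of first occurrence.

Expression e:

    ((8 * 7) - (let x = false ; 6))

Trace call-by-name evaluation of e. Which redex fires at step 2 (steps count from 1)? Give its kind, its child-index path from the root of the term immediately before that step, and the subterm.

Answer: let at 1 : (let x = false in 6)

Derivation:
step 0: ((8 * 7) - (let x = false in 6))
step 1: [delta@0] (56 - (let x = false in 6))
step 2: [let@1] (56 - 6)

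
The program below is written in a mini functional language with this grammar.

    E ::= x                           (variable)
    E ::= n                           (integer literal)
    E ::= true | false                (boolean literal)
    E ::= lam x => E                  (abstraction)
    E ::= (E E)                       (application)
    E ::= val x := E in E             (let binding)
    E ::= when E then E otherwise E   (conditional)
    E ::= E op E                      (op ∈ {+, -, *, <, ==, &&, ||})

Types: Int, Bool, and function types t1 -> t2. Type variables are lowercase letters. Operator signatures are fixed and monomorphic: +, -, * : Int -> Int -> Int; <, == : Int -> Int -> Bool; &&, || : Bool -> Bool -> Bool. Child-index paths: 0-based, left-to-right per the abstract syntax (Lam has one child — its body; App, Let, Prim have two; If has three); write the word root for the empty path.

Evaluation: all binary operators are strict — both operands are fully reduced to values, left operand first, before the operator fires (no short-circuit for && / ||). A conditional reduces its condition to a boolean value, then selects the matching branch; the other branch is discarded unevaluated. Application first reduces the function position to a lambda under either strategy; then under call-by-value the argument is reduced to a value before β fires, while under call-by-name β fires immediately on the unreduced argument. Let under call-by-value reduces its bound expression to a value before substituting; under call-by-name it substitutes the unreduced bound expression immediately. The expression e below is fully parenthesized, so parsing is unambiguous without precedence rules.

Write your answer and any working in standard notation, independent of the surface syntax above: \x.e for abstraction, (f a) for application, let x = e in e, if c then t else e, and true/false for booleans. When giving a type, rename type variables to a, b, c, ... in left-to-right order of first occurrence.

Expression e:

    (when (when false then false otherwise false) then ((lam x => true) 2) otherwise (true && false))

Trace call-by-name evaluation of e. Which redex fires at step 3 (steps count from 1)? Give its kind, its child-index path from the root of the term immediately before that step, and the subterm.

Answer: delta at root : (true && false)

Working:
step 0: (if (if false then false else false) then ((\x.true) 2) else (true && false))
step 1: [if@0] (if false then ((\x.true) 2) else (true && false))
step 2: [if@root] (true && false)
step 3: [delta@root] false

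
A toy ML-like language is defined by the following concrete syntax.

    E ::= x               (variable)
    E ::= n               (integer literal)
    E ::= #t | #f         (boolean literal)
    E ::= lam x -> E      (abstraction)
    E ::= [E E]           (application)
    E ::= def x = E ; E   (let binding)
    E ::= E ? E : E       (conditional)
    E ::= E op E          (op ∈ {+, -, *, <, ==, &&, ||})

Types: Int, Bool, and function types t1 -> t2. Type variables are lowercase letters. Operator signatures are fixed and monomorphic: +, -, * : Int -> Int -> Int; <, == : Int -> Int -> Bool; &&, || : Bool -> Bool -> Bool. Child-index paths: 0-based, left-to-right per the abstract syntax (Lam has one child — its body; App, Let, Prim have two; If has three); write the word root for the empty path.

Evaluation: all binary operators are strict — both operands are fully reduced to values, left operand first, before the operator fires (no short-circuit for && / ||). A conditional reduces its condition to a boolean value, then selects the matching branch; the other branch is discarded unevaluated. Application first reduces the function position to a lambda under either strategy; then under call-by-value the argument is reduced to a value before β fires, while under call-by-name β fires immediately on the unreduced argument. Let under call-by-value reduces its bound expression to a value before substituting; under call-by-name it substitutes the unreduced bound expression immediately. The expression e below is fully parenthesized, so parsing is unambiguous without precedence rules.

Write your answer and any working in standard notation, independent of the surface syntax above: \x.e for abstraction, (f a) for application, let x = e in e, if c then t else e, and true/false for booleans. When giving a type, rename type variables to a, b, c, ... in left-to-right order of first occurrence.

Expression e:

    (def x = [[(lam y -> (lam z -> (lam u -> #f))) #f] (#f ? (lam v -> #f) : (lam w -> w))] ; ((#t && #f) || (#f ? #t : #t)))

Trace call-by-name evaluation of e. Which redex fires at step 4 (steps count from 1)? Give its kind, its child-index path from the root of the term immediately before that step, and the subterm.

Working:
step 0: (let x = (((\y.(\z.(\u.false))) false) (if false then (\v.false) else (\w.w))) in ((true && false) || (if false then true else true)))
step 1: [let@root] ((true && false) || (if false then true else true))
step 2: [delta@0] (false || (if false then true else true))
step 3: [if@1] (false || true)
step 4: [delta@root] true

Answer: delta at root : (false || true)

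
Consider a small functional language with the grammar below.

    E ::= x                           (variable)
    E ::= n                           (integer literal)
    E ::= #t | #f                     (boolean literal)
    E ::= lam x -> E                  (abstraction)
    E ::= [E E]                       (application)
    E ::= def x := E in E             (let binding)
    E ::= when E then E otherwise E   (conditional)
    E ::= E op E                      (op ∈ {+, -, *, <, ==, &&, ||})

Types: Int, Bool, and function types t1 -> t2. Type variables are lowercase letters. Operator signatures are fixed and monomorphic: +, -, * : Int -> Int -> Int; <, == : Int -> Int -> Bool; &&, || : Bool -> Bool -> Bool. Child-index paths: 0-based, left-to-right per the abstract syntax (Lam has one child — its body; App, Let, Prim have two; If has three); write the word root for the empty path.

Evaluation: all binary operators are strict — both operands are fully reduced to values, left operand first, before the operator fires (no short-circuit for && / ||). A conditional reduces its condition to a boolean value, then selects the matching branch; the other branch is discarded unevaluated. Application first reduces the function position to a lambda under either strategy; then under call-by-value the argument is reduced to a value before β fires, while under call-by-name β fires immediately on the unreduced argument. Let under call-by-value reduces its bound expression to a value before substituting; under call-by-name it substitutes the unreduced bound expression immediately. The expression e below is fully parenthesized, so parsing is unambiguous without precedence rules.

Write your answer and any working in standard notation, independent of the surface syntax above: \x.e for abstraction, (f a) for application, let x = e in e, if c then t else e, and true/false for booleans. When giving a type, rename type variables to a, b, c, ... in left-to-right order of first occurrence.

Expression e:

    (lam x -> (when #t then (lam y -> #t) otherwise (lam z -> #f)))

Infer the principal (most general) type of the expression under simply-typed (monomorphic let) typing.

Trace:
  unify Bool ~ Bool
\y._ : b -> Bool
\z._ : c -> Bool
  unify b -> Bool ~ c -> Bool
  unify b ~ c
  unify Bool ~ Bool
\x._ : a -> c -> Bool

Answer: a -> b -> Bool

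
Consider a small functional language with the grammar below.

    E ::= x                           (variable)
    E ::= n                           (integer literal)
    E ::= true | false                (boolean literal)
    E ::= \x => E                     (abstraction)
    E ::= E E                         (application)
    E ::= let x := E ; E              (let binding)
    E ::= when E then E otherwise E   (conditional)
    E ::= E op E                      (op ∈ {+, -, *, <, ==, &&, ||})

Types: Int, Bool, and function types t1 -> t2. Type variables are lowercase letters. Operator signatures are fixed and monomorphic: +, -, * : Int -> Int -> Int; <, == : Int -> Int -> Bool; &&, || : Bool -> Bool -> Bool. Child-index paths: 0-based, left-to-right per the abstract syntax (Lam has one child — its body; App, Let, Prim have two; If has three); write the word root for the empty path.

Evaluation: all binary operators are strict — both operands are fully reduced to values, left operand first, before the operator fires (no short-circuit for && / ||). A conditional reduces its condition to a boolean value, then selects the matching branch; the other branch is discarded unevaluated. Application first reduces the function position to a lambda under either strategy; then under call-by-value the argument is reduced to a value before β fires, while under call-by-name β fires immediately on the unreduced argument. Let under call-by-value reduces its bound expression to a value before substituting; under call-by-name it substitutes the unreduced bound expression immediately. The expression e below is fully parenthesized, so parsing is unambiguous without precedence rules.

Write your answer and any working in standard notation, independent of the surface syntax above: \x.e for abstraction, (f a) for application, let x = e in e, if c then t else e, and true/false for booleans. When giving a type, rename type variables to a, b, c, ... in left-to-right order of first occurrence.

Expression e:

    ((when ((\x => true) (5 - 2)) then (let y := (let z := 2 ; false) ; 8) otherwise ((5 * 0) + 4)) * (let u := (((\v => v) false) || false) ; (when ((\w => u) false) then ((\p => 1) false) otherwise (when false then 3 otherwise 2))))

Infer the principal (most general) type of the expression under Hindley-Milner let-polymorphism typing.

Answer: Int

Derivation:
\x._ : a -> Bool
  unify Int ~ Int
  unify Int ~ Int
  unify a -> Bool ~ Int -> b
  unify a ~ Int
  unify Bool ~ b
_ _ : Bool
  unify Bool ~ Bool
let z : Int
let y : Bool
  unify Int ~ Int
  unify Int ~ Int
  unify Int ~ Int
  unify Int ~ Int
  unify Int ~ Int
  unify Int ~ Int
v : c
\v._ : c -> c
  unify c -> c ~ Bool -> d
  unify c ~ Bool
  unify Bool ~ d
_ _ : Bool
  unify Bool ~ Bool
  unify Bool ~ Bool
let u : Bool
u : Bool
\w._ : e -> Bool
  unify e -> Bool ~ Bool -> f
  unify e ~ Bool
  unify Bool ~ f
_ _ : Bool
  unify Bool ~ Bool
\p._ : g -> Int
  unify g -> Int ~ Bool -> h
  unify g ~ Bool
  unify Int ~ h
_ _ : Int
  unify Bool ~ Bool
  unify Int ~ Int
  unify Int ~ Int
  unify Int ~ Int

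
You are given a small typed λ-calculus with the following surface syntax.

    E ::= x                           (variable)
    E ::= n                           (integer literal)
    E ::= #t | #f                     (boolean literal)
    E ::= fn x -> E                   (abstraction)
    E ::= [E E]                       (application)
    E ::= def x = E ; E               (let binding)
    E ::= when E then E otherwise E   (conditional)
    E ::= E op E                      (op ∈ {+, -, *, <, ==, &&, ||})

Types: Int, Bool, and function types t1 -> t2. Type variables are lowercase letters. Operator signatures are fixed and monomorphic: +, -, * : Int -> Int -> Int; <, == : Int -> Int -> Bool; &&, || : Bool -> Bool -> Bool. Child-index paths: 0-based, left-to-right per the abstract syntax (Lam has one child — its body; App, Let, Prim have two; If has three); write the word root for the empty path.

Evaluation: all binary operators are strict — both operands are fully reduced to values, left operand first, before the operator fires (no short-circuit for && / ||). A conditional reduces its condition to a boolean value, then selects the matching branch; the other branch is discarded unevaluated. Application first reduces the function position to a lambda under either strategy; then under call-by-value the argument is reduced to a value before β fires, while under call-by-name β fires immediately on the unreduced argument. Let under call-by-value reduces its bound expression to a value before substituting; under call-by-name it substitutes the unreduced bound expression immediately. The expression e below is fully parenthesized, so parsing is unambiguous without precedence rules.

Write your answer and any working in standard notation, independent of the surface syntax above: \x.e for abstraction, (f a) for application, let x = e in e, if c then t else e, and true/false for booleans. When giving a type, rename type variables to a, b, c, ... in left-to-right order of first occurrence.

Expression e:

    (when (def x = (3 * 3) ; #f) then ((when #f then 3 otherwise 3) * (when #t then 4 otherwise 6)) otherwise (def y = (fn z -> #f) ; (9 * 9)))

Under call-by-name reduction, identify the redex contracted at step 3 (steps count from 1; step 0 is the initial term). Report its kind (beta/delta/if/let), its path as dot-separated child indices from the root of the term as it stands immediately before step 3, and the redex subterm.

Answer: let at root : (let y = (\z.false) in (9 * 9))

Trace:
step 0: (if (let x = (3 * 3) in false) then ((if false then 3 else 3) * (if true then 4 else 6)) else (let y = (\z.false) in (9 * 9)))
step 1: [let@0] (if false then ((if false then 3 else 3) * (if true then 4 else 6)) else (let y = (\z.false) in (9 * 9)))
step 2: [if@root] (let y = (\z.false) in (9 * 9))
step 3: [let@root] (9 * 9)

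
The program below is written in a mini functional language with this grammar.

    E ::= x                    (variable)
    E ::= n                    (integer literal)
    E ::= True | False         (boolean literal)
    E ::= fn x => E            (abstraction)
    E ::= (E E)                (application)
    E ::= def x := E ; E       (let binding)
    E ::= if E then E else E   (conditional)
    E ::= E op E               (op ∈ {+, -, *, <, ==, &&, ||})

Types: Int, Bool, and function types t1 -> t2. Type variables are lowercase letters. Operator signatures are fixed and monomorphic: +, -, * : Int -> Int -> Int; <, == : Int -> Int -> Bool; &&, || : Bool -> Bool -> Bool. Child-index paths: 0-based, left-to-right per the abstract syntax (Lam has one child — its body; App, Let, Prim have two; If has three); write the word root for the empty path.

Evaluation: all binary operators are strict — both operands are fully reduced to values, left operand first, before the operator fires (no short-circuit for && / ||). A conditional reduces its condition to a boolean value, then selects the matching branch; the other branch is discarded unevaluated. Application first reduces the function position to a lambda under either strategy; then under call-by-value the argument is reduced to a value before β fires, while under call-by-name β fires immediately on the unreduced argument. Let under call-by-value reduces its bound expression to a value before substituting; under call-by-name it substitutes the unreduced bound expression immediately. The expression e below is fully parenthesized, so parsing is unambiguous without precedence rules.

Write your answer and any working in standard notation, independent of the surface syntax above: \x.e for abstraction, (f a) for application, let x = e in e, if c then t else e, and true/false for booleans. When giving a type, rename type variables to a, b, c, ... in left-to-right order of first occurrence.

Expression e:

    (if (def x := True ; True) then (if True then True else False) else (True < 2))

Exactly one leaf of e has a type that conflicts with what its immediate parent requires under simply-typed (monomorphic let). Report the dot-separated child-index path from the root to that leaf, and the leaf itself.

Answer: 2.0 : true

Trace:
let x : Bool
  unify Bool ~ Bool
  unify Bool ~ Bool
  unify Bool ~ Bool
  unify Bool ~ Int
  FAIL: mismatch Bool ~ Int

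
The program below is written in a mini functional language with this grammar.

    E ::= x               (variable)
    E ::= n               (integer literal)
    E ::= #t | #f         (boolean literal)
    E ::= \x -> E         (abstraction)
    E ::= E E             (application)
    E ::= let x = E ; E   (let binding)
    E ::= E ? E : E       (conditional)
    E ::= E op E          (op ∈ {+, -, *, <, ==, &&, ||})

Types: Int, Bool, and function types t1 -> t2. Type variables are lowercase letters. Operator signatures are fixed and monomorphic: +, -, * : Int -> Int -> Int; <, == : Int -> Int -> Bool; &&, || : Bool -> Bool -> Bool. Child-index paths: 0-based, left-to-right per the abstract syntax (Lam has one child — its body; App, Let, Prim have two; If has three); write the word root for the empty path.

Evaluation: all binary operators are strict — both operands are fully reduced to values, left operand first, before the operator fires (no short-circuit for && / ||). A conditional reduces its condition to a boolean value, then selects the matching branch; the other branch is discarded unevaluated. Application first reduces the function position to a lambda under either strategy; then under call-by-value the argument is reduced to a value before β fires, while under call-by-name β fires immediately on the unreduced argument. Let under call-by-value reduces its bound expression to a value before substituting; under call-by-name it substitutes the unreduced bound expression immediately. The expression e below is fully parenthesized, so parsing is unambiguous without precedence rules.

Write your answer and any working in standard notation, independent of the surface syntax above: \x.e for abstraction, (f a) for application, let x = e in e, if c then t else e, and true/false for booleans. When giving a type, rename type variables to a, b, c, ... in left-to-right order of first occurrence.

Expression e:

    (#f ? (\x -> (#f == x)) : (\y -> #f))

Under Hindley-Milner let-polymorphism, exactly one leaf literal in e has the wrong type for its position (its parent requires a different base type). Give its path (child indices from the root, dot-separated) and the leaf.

Derivation:
  unify Bool ~ Bool
  unify Bool ~ Int
  FAIL: mismatch Bool ~ Int

Answer: 1.0.0 : false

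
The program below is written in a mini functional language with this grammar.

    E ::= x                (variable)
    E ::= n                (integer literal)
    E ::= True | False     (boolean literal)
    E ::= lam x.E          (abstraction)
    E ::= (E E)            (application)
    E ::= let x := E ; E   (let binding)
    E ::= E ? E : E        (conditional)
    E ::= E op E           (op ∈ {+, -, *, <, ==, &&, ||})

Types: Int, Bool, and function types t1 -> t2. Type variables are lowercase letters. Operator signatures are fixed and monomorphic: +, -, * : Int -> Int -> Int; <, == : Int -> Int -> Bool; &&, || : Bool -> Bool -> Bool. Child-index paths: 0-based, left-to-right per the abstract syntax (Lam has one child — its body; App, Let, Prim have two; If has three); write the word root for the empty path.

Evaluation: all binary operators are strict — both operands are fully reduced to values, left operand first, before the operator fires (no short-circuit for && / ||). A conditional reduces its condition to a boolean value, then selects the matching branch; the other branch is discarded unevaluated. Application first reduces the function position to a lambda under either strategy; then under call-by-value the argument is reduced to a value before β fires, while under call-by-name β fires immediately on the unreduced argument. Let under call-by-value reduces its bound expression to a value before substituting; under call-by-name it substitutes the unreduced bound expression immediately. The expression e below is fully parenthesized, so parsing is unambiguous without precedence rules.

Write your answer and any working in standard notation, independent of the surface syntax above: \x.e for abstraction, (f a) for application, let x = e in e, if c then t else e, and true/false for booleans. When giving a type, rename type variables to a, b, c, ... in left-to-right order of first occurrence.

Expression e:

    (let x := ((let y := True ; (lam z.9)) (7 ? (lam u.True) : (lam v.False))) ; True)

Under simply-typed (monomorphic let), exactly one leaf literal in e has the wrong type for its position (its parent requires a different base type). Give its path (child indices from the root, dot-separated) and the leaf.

Trace:
let y : Bool
\z._ : a -> Int
  unify Int ~ Bool
  FAIL: mismatch Int ~ Bool

Answer: 0.1.0 : 7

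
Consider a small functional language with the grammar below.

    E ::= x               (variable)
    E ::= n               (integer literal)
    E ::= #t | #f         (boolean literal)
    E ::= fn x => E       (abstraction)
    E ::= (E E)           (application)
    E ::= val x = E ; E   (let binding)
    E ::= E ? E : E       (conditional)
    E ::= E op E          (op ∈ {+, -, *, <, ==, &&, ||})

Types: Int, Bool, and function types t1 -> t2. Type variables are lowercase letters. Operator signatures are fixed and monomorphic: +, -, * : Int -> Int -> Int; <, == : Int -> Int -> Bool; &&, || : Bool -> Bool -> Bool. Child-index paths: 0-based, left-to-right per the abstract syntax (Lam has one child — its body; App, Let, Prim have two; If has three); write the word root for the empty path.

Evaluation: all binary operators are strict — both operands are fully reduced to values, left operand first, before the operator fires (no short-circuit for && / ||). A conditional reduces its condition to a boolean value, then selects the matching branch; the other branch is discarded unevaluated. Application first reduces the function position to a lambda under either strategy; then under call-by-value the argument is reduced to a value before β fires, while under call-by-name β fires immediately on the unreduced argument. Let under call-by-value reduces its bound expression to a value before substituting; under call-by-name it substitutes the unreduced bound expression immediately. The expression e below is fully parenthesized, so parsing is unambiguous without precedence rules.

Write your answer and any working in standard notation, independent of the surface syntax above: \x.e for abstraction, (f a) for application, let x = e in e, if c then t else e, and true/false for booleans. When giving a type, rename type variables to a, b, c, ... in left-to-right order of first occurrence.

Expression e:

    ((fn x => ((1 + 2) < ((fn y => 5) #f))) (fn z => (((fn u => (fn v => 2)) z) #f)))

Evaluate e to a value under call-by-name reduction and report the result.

Trace:
step 0: ((\x.((1 + 2) < ((\y.5) false))) (\z.(((\u.(\v.2)) z) false)))
step 1: [beta@root] ((1 + 2) < ((\y.5) false))
step 2: [delta@0] (3 < ((\y.5) false))
step 3: [beta@1] (3 < 5)
step 4: [delta@root] true

Answer: true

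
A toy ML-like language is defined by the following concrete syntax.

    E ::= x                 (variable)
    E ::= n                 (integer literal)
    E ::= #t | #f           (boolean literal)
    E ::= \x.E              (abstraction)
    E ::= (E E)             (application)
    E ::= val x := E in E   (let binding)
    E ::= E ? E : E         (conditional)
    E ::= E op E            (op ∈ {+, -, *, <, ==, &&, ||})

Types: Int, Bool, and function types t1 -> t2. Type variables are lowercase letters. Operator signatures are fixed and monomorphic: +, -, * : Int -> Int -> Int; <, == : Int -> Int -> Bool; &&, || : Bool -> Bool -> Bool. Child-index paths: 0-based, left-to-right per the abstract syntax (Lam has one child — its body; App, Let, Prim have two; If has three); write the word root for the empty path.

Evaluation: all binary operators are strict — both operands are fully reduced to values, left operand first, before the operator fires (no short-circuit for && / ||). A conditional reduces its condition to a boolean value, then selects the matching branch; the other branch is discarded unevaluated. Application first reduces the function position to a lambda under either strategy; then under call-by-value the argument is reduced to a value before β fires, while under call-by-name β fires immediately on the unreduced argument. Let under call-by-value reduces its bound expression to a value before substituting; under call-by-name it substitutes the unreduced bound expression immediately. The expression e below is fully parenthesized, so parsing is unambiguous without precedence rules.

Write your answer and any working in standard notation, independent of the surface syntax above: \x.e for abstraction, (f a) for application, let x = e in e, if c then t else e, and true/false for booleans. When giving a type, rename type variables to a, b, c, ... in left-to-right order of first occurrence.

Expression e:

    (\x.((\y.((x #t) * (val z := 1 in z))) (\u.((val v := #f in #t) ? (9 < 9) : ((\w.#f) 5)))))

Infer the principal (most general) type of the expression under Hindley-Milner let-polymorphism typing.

Working:
x : a
  unify a ~ Bool -> c
_ _ : c
  unify c ~ Int
let z : Int
z : Int
  unify Int ~ Int
\y._ : b -> Int
let v : Bool
  unify Bool ~ Bool
  unify Int ~ Int
  unify Int ~ Int
\w._ : e -> Bool
  unify e -> Bool ~ Int -> f
  unify e ~ Int
  unify Bool ~ f
_ _ : Bool
  unify Bool ~ Bool
\u._ : d -> Bool
  unify b -> Int ~ (d -> Bool) -> g
  unify b ~ d -> Bool
  unify Int ~ g
_ _ : Int
\x._ : (Bool -> Int) -> Int

Answer: (Bool -> Int) -> Int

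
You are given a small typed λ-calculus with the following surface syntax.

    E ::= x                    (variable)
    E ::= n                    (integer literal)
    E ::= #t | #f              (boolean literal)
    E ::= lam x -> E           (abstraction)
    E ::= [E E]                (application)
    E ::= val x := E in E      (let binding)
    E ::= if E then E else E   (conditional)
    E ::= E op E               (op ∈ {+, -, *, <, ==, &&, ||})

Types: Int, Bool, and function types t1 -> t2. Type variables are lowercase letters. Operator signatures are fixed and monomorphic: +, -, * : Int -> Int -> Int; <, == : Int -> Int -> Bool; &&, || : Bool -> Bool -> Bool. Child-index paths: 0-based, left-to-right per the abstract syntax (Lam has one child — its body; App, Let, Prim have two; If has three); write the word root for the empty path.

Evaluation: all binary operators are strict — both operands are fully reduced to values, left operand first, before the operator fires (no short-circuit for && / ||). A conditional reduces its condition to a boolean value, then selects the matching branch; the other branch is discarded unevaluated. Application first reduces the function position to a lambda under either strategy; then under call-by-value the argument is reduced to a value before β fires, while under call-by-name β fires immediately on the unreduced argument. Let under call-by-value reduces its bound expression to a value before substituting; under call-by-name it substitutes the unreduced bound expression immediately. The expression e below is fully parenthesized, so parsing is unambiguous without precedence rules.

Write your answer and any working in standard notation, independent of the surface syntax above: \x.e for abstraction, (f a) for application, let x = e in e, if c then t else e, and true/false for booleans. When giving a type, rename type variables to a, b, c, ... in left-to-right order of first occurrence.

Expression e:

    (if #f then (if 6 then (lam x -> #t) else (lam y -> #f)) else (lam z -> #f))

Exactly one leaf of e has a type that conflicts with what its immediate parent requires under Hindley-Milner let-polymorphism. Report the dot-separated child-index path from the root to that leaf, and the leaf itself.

Working:
  unify Bool ~ Bool
  unify Int ~ Bool
  FAIL: mismatch Int ~ Bool

Answer: 1.0 : 6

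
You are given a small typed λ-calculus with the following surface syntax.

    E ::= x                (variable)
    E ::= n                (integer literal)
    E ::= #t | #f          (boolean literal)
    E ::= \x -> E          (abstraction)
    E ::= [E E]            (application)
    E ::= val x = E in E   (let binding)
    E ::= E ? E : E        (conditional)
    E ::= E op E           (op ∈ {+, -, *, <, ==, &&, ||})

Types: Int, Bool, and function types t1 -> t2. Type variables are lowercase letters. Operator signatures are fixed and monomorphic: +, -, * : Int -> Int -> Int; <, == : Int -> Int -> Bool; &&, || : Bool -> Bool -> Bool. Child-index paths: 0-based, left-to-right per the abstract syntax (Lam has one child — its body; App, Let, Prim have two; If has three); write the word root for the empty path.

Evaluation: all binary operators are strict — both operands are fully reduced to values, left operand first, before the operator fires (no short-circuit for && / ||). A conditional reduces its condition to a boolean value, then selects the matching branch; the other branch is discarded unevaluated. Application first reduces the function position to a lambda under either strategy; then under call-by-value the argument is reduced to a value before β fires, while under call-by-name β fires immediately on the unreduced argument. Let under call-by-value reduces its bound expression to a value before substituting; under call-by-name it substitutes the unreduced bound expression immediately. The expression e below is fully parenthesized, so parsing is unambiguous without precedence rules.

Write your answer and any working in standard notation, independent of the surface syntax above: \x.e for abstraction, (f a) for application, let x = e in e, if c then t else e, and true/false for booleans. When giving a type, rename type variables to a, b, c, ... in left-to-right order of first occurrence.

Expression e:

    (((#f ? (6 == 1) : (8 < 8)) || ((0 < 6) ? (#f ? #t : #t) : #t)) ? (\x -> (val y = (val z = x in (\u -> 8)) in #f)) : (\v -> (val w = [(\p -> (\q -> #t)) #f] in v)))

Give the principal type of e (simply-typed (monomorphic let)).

Trace:
  unify Bool ~ Bool
  unify Int ~ Int
  unify Int ~ Int
  unify Int ~ Int
  unify Int ~ Int
  unify Bool ~ Bool
  unify Bool ~ Bool
  unify Int ~ Int
  unify Int ~ Int
  unify Bool ~ Bool
  unify Bool ~ Bool
  unify Bool ~ Bool
  unify Bool ~ Bool
  unify Bool ~ Bool
  unify Bool ~ Bool
x : a
let z : a
\u._ : b -> Int
let y : b -> Int
\x._ : a -> Bool
\q._ : e -> Bool
\p._ : d -> e -> Bool
  unify d -> e -> Bool ~ Bool -> f
  unify d ~ Bool
  unify e -> Bool ~ f
_ _ : e -> Bool
let w : e -> Bool
v : c
\v._ : c -> c
  unify a -> Bool ~ c -> c
  unify a ~ c
  unify Bool ~ c

Answer: Bool -> Bool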